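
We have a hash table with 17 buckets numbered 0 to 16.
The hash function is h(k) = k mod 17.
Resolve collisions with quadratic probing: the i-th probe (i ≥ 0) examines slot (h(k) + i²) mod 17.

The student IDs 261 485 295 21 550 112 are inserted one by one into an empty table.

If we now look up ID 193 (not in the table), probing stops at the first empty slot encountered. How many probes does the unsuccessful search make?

4

Insert 261: h=6, slot 6 empty => index 6.
Insert 485: h=9, slot 9 empty => index 9.
Insert 295: h=6, slot 6 occupied => index 7.
Insert 21: h=4, slot 4 empty => index 4.
Insert 550: h=6, slots 6,7 occupied => index 10.
Insert 112: h=10, slot 10 occupied => index 11.
Table: [—, —, —, —, 21, —, 261, 295, —, 485, 550, 112, —, —, —, —, —]
Lookup 193: h=6, probe 6,7,10,15 → slot 15 empty, not found.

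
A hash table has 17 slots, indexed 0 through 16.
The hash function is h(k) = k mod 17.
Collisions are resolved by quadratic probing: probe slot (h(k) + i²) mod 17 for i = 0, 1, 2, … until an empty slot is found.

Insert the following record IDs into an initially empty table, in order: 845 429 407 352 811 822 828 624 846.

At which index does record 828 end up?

3

845: h=12 → slot 12
429: h=4 → slot 4
407: h=16 → slot 16
352: h=12, probe 12,13 → slot 13
811: h=12, probe 12,13,16,4,11 → slot 11
822: h=6 → slot 6
828: h=12, probe 12,13,16,4,11,3 → slot 3
624: h=12, probe 12,13,16,4,11,3,14 → slot 14
846: h=13, probe 13,14,0 → slot 0
Table: [846, —, —, 828, 429, —, 822, —, —, —, —, 811, 845, 352, 624, —, 407]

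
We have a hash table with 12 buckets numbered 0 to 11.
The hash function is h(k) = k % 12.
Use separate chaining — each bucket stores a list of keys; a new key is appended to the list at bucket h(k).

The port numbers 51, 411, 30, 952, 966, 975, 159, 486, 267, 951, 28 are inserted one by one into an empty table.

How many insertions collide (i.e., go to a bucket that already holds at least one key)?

Insert 51: h=3, bucket 3 empty → new chain.
Insert 411: h=3, bucket 3 nonempty → append to chain.
Insert 30: h=6, bucket 6 empty → new chain.
Insert 952: h=4, bucket 4 empty → new chain.
Insert 966: h=6, bucket 6 nonempty → append to chain.
Insert 975: h=3, bucket 3 nonempty → append to chain.
Insert 159: h=3, bucket 3 nonempty → append to chain.
Insert 486: h=6, bucket 6 nonempty → append to chain.
Insert 267: h=3, bucket 3 nonempty → append to chain.
Insert 951: h=3, bucket 3 nonempty → append to chain.
Insert 28: h=4, bucket 4 nonempty → append to chain.
Final buckets:
0: —
1: —
2: —
3: 51 -> 411 -> 975 -> 159 -> 267 -> 951
4: 952 -> 28
5: —
6: 30 -> 966 -> 486
7: —
8: —
9: —
10: —
11: —

8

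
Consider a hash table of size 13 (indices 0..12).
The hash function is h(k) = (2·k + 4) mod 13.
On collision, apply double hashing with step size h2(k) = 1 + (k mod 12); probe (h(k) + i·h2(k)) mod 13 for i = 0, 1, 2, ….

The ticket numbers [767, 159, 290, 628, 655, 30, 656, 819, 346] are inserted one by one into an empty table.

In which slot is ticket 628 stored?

9

Insert 767: h=4, slot 4 empty => index 4.
Insert 159: h=10, slot 10 empty => index 10.
Insert 290: h=12, slot 12 empty => index 12.
Insert 628: h=12, h2=5, slots 12,4 occupied => index 9.
Insert 655: h=1, slot 1 empty => index 1.
Insert 30: h=12, h2=7, slot 12 occupied => index 6.
Insert 656: h=3, slot 3 empty => index 3.
Insert 819: h=4, h2=4, slot 4 occupied => index 8.
Insert 346: h=7, slot 7 empty => index 7.
Table: [-, 655, -, 656, 767, -, 30, 346, 819, 628, 159, -, 290]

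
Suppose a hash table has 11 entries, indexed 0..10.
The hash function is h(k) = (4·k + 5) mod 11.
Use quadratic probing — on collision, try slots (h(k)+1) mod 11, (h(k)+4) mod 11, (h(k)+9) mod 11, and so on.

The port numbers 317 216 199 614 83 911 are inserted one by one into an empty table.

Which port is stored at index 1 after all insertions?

614

317: h=8 => slot 8
216: h=0 => slot 0
199: h=9 => slot 9
614: h=8, probe 8,9,1 => slot 1
83: h=7 => slot 7
911: h=8, probe 8,9,1,6 => slot 6
Table: [216, 614, ∅, ∅, ∅, ∅, 911, 83, 317, 199, ∅]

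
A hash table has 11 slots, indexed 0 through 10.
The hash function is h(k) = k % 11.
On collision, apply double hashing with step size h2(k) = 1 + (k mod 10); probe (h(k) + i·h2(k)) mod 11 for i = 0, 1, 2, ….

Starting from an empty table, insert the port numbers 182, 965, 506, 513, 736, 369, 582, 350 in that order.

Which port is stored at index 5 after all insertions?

182: h=6 => slot 6
965: h=8 => slot 8
506: h=0 => slot 0
513: h=7 => slot 7
736: h=10 => slot 10
369: h=6, h2=10, probe 6,5 => slot 5
582: h=10, h2=3, probe 10,2 => slot 2
350: h=9 => slot 9
Table: [506, -, 582, -, -, 369, 182, 513, 965, 350, 736]

369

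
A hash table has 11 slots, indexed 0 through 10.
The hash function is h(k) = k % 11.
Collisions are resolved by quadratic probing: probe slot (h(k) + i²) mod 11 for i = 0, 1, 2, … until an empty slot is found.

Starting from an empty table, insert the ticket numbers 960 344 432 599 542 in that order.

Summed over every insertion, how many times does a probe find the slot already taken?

6

960: h=3 => slot 3
344: h=3, probe 3,4 => slot 4
432: h=3, probe 3,4,7 => slot 7
599: h=5 => slot 5
542: h=3, probe 3,4,7,1 => slot 1
Table: [—, 542, —, 960, 344, 599, —, 432, —, —, —]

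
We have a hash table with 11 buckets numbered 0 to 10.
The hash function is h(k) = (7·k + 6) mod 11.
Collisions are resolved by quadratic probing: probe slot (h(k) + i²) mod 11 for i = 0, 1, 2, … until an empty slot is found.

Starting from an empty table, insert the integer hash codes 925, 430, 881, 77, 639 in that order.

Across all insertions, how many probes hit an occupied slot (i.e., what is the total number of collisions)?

7

Insert 925: h=2, slot 2 empty -> index 2.
Insert 430: h=2, slot 2 occupied -> index 3.
Insert 881: h=2, slots 2,3 occupied -> index 6.
Insert 77: h=6, slot 6 occupied -> index 7.
Insert 639: h=2, slots 2,3,6 occupied -> index 0.
Table: [639, ∅, 925, 430, ∅, ∅, 881, 77, ∅, ∅, ∅]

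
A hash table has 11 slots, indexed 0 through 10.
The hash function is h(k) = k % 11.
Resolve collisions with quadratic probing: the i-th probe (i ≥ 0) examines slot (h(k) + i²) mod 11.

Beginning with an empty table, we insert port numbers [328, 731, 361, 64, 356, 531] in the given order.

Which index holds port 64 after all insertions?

2

328: h=9 → slot 9
731: h=5 → slot 5
361: h=9, probe 9,10 → slot 10
64: h=9, probe 9,10,2 → slot 2
356: h=4 → slot 4
531: h=3 → slot 3
Table: [—, —, 64, 531, 356, 731, —, —, —, 328, 361]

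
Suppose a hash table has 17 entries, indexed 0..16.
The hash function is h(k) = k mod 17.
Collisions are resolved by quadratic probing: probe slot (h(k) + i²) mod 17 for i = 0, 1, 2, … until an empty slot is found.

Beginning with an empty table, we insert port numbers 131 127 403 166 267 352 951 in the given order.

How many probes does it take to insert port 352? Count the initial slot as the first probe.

4

Insert 131: h=12, slot 12 empty -> index 12.
Insert 127: h=8, slot 8 empty -> index 8.
Insert 403: h=12, slot 12 occupied -> index 13.
Insert 166: h=13, slot 13 occupied -> index 14.
Insert 267: h=12, slots 12,13 occupied -> index 16.
Insert 352: h=12, slots 12,13,16 occupied -> index 4.
Insert 951: h=16, slot 16 occupied -> index 0.
Table: [951, ., ., ., 352, ., ., ., 127, ., ., ., 131, 403, 166, ., 267]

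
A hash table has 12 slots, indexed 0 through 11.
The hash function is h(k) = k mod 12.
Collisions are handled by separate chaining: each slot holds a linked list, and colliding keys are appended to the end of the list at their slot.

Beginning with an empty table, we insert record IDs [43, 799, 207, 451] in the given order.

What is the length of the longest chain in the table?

43 -> bucket 7
799 -> bucket 7 (collision)
207 -> bucket 3
451 -> bucket 7 (collision)
Final buckets:
0: —
1: —
2: —
3: 207
4: —
5: —
6: —
7: 43 -> 799 -> 451
8: —
9: —
10: —
11: —

3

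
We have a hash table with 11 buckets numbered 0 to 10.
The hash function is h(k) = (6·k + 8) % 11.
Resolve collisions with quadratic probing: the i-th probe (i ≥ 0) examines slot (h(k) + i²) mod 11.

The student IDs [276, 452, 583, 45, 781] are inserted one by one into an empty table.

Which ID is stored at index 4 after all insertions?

Insert 276: h=3, slot 3 empty → index 3.
Insert 452: h=3, slot 3 occupied → index 4.
Insert 583: h=8, slot 8 empty → index 8.
Insert 45: h=3, slots 3,4 occupied → index 7.
Insert 781: h=8, slot 8 occupied → index 9.
Table: [∅, ∅, ∅, 276, 452, ∅, ∅, 45, 583, 781, ∅]

452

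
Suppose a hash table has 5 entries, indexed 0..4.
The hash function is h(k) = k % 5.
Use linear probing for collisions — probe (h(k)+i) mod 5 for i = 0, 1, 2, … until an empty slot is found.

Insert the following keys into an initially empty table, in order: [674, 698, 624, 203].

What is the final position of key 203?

1

Insert 674: h=4, slot 4 empty => index 4.
Insert 698: h=3, slot 3 empty => index 3.
Insert 624: h=4, slot 4 occupied => index 0.
Insert 203: h=3, slots 3,4,0 occupied => index 1.
Table: [624, 203, ∅, 698, 674]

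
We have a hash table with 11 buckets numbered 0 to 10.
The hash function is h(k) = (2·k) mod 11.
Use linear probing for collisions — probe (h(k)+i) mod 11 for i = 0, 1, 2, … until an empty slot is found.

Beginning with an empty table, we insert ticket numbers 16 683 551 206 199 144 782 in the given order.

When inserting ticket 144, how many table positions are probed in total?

16: h=10 → slot 10
683: h=2 → slot 2
551: h=2, probe 2,3 → slot 3
206: h=5 → slot 5
199: h=2, probe 2,3,4 → slot 4
144: h=2, probe 2,3,4,5,6 → slot 6
782: h=2, probe 2,3,4,5,6,7 → slot 7
Table: [—, —, 683, 551, 199, 206, 144, 782, —, —, 16]

5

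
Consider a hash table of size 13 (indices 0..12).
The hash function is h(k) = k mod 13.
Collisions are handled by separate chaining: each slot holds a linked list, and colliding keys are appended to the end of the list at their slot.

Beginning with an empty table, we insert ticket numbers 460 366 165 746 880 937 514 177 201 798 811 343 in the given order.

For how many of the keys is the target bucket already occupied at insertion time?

5

Insert 460: h=5, bucket 5 empty → new chain.
Insert 366: h=2, bucket 2 empty → new chain.
Insert 165: h=9, bucket 9 empty → new chain.
Insert 746: h=5, bucket 5 nonempty → append to chain.
Insert 880: h=9, bucket 9 nonempty → append to chain.
Insert 937: h=1, bucket 1 empty → new chain.
Insert 514: h=7, bucket 7 empty → new chain.
Insert 177: h=8, bucket 8 empty → new chain.
Insert 201: h=6, bucket 6 empty → new chain.
Insert 798: h=5, bucket 5 nonempty → append to chain.
Insert 811: h=5, bucket 5 nonempty → append to chain.
Insert 343: h=5, bucket 5 nonempty → append to chain.
Final buckets:
0: —
1: 937
2: 366
3: —
4: —
5: 460 -> 746 -> 798 -> 811 -> 343
6: 201
7: 514
8: 177
9: 165 -> 880
10: —
11: —
12: —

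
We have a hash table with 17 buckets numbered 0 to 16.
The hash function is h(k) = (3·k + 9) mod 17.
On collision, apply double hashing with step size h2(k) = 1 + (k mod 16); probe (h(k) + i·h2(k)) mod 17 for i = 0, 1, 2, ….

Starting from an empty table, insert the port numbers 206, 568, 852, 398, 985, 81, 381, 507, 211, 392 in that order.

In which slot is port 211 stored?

206: h=15 => slot 15
568: h=13 => slot 13
852: h=15, h2=5, probe 15,3 => slot 3
398: h=13, h2=15, probe 13,11 => slot 11
985: h=6 => slot 6
81: h=14 => slot 14
381: h=13, h2=14, probe 13,10 => slot 10
507: h=0 => slot 0
211: h=13, h2=4, probe 13,0,4 => slot 4
392: h=12 => slot 12
Table: [507, ., ., 852, 211, ., 985, ., ., ., 381, 398, 392, 568, 81, 206, .]

4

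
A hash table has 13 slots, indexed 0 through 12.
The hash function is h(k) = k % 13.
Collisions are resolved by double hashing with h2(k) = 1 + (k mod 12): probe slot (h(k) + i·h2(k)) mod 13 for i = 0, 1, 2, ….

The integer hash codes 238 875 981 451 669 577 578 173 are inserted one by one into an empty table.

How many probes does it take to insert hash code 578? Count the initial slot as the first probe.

3

Insert 238: h=4, slot 4 empty → index 4.
Insert 875: h=4, h2=12, slot 4 occupied → index 3.
Insert 981: h=6, slot 6 empty → index 6.
Insert 451: h=9, slot 9 empty → index 9.
Insert 669: h=6, h2=10, slots 6,3 occupied → index 0.
Insert 577: h=5, slot 5 empty → index 5.
Insert 578: h=6, h2=3, slots 6,9 occupied → index 12.
Insert 173: h=4, h2=6, slot 4 occupied → index 10.
Table: [669, ∅, ∅, 875, 238, 577, 981, ∅, ∅, 451, 173, ∅, 578]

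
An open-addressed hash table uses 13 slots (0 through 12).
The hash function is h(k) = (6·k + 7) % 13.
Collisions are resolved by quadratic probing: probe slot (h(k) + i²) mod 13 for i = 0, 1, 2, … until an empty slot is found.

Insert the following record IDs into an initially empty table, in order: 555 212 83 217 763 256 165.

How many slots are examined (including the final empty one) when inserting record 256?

5

Insert 555: h=9, slot 9 empty => index 9.
Insert 212: h=5, slot 5 empty => index 5.
Insert 83: h=11, slot 11 empty => index 11.
Insert 217: h=9, slot 9 occupied => index 10.
Insert 763: h=9, slots 9,10 occupied => index 0.
Insert 256: h=9, slots 9,10,0,5 occupied => index 12.
Insert 165: h=9, slots 9,10,0,5,12 occupied => index 8.
Table: [763, ∅, ∅, ∅, ∅, 212, ∅, ∅, 165, 555, 217, 83, 256]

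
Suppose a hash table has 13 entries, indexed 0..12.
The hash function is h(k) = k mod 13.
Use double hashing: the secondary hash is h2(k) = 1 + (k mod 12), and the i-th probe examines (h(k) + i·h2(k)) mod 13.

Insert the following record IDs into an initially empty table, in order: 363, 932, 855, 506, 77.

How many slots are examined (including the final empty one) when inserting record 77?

Insert 363: h=12, slot 12 empty => index 12.
Insert 932: h=9, slot 9 empty => index 9.
Insert 855: h=10, slot 10 empty => index 10.
Insert 506: h=12, h2=3, slot 12 occupied => index 2.
Insert 77: h=12, h2=6, slot 12 occupied => index 5.
Table: [—, —, 506, —, —, 77, —, —, —, 932, 855, —, 363]

2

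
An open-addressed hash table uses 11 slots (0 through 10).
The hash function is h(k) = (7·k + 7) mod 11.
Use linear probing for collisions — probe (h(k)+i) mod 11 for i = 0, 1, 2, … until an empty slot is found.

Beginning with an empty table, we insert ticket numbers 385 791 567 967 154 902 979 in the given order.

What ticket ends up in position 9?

385: h=7 => slot 7
791: h=0 => slot 0
567: h=5 => slot 5
967: h=0, probe 0,1 => slot 1
154: h=7, probe 7,8 => slot 8
902: h=7, probe 7,8,9 => slot 9
979: h=7, probe 7,8,9,10 => slot 10
Table: [791, 967, -, -, -, 567, -, 385, 154, 902, 979]

902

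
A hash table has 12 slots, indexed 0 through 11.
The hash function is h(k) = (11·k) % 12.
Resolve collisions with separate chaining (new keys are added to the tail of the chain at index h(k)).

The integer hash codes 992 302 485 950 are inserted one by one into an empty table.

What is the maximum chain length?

2

Insert 992: h=4, bucket 4 empty → new chain.
Insert 302: h=10, bucket 10 empty → new chain.
Insert 485: h=7, bucket 7 empty → new chain.
Insert 950: h=10, bucket 10 nonempty → append to chain.
Final buckets:
0: —
1: —
2: —
3: —
4: 992
5: —
6: —
7: 485
8: —
9: —
10: 302 -> 950
11: —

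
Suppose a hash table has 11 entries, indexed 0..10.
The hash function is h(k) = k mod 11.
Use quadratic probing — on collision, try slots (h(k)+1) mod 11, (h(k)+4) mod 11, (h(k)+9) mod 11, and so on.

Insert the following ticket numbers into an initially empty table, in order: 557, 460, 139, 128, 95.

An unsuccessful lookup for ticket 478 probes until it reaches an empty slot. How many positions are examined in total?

2

557 hashes to 7; slot 7 is free -> place at 7.
460 hashes to 9; slot 9 is free -> place at 9.
139 hashes to 7; 7 taken -> place at 8.
128 hashes to 7; 7,8 taken -> place at 0.
95 hashes to 7; 7,8,0 taken -> place at 5.
Table: [128, —, —, —, —, 95, —, 557, 139, 460, —]
Lookup 478: h=5, probe 5,6 → slot 6 empty, not found.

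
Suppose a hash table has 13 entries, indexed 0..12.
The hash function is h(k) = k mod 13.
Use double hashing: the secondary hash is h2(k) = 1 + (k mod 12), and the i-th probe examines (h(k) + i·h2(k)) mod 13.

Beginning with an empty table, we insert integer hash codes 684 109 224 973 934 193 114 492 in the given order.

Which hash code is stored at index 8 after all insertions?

Insert 684: h=8, slot 8 empty → index 8.
Insert 109: h=5, slot 5 empty → index 5.
Insert 224: h=3, slot 3 empty → index 3.
Insert 973: h=11, slot 11 empty → index 11.
Insert 934: h=11, h2=11, slot 11 occupied → index 9.
Insert 193: h=11, h2=2, slot 11 occupied → index 0.
Insert 114: h=10, slot 10 empty → index 10.
Insert 492: h=11, h2=1, slot 11 occupied → index 12.
Table: [193, ∅, ∅, 224, ∅, 109, ∅, ∅, 684, 934, 114, 973, 492]

684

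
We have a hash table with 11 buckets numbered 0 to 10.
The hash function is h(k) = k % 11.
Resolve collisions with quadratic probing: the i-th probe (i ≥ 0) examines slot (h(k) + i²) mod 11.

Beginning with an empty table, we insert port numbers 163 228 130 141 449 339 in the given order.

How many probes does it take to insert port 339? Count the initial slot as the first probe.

5

163: h=9 → slot 9
228: h=8 → slot 8
130: h=9, probe 9,10 → slot 10
141: h=9, probe 9,10,2 → slot 2
449: h=9, probe 9,10,2,7 → slot 7
339: h=9, probe 9,10,2,7,3 → slot 3
Table: [-, -, 141, 339, -, -, -, 449, 228, 163, 130]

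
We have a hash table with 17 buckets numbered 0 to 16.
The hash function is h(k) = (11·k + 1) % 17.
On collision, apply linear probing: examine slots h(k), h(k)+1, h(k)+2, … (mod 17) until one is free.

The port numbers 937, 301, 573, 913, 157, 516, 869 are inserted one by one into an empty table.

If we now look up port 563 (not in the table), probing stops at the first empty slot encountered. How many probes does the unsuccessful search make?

3

937: h=6 => slot 6
301: h=14 => slot 14
573: h=14, probe 14,15 => slot 15
913: h=14, probe 14,15,16 => slot 16
157: h=11 => slot 11
516: h=16, probe 16,0 => slot 0
869: h=6, probe 6,7 => slot 7
Table: [516, ∅, ∅, ∅, ∅, ∅, 937, 869, ∅, ∅, ∅, 157, ∅, ∅, 301, 573, 913]
Lookup 563: h=6, probe 6,7,8 → slot 8 empty, not found.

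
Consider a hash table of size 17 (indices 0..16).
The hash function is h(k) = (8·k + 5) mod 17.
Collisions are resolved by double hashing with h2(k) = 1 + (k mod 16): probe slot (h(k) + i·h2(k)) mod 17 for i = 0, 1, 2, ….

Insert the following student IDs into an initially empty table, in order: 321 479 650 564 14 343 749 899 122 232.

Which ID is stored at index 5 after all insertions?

122

321: h=6 => slot 6
479: h=12 => slot 12
650: h=3 => slot 3
564: h=12, h2=5, probe 12,0 => slot 0
14: h=15 => slot 15
343: h=12, h2=8, probe 12,3,11 => slot 11
749: h=13 => slot 13
899: h=6, h2=4, probe 6,10 => slot 10
122: h=12, h2=11, probe 12,6,0,11,5 => slot 5
232: h=8 => slot 8
Table: [564, -, -, 650, -, 122, 321, -, 232, -, 899, 343, 479, 749, -, 14, -]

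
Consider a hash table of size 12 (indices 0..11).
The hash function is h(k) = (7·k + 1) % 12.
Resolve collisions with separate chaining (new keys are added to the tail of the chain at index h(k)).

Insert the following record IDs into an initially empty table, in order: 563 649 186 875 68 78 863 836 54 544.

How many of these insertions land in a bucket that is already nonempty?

Insert 563: h=6, bucket 6 empty → new chain.
Insert 649: h=8, bucket 8 empty → new chain.
Insert 186: h=7, bucket 7 empty → new chain.
Insert 875: h=6, bucket 6 nonempty → append to chain.
Insert 68: h=9, bucket 9 empty → new chain.
Insert 78: h=7, bucket 7 nonempty → append to chain.
Insert 863: h=6, bucket 6 nonempty → append to chain.
Insert 836: h=9, bucket 9 nonempty → append to chain.
Insert 54: h=7, bucket 7 nonempty → append to chain.
Insert 544: h=5, bucket 5 empty → new chain.
Final buckets:
0: ∅
1: ∅
2: ∅
3: ∅
4: ∅
5: 544
6: 563 -> 875 -> 863
7: 186 -> 78 -> 54
8: 649
9: 68 -> 836
10: ∅
11: ∅

5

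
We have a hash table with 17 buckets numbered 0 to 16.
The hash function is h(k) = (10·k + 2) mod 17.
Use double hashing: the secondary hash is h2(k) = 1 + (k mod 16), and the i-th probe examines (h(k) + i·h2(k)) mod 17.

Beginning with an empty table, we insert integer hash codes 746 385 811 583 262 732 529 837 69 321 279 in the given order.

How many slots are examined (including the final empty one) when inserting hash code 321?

746 hashes to 16; slot 16 is free -> place at 16.
385 hashes to 10; slot 10 is free -> place at 10.
811 hashes to 3; slot 3 is free -> place at 3.
583 hashes to 1; slot 1 is free -> place at 1.
262 hashes to 4; slot 4 is free -> place at 4.
732 hashes to 12; slot 12 is free -> place at 12.
529 hashes to 5; slot 5 is free -> place at 5.
837 hashes to 8; slot 8 is free -> place at 8.
69 hashes to 12, h2=6; 12,1 taken -> place at 7.
321 hashes to 16, h2=2; 16,1,3,5,7 taken -> place at 9.
279 hashes to 4, h2=8; 4,12,3 taken -> place at 11.
Table: [-, 583, -, 811, 262, 529, -, 69, 837, 321, 385, 279, 732, -, -, -, 746]

6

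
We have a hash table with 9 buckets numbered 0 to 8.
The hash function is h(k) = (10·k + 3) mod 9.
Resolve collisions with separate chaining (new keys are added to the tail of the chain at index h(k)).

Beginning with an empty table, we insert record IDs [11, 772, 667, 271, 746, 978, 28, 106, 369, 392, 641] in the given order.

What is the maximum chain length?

3

Insert 11: h=5, bucket 5 empty → new chain.
Insert 772: h=1, bucket 1 empty → new chain.
Insert 667: h=4, bucket 4 empty → new chain.
Insert 271: h=4, bucket 4 nonempty → append to chain.
Insert 746: h=2, bucket 2 empty → new chain.
Insert 978: h=0, bucket 0 empty → new chain.
Insert 28: h=4, bucket 4 nonempty → append to chain.
Insert 106: h=1, bucket 1 nonempty → append to chain.
Insert 369: h=3, bucket 3 empty → new chain.
Insert 392: h=8, bucket 8 empty → new chain.
Insert 641: h=5, bucket 5 nonempty → append to chain.
Final buckets:
0: 978
1: 772 -> 106
2: 746
3: 369
4: 667 -> 271 -> 28
5: 11 -> 641
6: _
7: _
8: 392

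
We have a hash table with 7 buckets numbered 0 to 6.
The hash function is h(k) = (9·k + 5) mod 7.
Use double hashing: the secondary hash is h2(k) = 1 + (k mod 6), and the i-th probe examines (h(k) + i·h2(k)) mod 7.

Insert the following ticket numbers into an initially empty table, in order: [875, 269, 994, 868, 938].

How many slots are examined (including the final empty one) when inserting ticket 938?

875: h=5 => slot 5
269: h=4 => slot 4
994: h=5, h2=5, probe 5,3 => slot 3
868: h=5, h2=5, probe 5,3,1 => slot 1
938: h=5, h2=3, probe 5,1,4,0 => slot 0
Table: [938, 868, _, 994, 269, 875, _]

4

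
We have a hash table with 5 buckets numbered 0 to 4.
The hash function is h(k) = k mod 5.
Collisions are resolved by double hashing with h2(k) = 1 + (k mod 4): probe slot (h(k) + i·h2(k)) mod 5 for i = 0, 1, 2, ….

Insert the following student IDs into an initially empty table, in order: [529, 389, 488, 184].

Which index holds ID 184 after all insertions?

Insert 529: h=4, slot 4 empty => index 4.
Insert 389: h=4, h2=2, slot 4 occupied => index 1.
Insert 488: h=3, slot 3 empty => index 3.
Insert 184: h=4, h2=1, slot 4 occupied => index 0.
Table: [184, 389, ∅, 488, 529]

0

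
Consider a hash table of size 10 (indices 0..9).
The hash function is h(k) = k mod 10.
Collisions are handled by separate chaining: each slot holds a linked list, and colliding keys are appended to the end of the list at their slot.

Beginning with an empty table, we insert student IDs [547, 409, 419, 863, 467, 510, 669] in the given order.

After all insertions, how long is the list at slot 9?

3

547 → bucket 7
409 → bucket 9
419 → bucket 9 (collision)
863 → bucket 3
467 → bucket 7 (collision)
510 → bucket 0
669 → bucket 9 (collision)
Final buckets:
0: 510
1: .
2: .
3: 863
4: .
5: .
6: .
7: 547 -> 467
8: .
9: 409 -> 419 -> 669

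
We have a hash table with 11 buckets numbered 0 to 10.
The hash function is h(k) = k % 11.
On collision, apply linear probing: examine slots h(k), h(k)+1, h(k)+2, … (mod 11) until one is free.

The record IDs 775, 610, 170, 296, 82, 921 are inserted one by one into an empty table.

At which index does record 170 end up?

7

775 hashes to 5; slot 5 is free → place at 5.
610 hashes to 5; 5 taken → place at 6.
170 hashes to 5; 5,6 taken → place at 7.
296 hashes to 10; slot 10 is free → place at 10.
82 hashes to 5; 5,6,7 taken → place at 8.
921 hashes to 8; 8 taken → place at 9.
Table: [∅, ∅, ∅, ∅, ∅, 775, 610, 170, 82, 921, 296]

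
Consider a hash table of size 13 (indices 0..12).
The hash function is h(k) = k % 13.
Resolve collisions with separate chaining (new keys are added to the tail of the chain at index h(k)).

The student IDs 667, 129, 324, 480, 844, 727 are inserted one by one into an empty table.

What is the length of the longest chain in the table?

5

667 -> bucket 4
129 -> bucket 12
324 -> bucket 12 (collision)
480 -> bucket 12 (collision)
844 -> bucket 12 (collision)
727 -> bucket 12 (collision)
Final buckets:
0: _
1: _
2: _
3: _
4: 667
5: _
6: _
7: _
8: _
9: _
10: _
11: _
12: 129 -> 324 -> 480 -> 844 -> 727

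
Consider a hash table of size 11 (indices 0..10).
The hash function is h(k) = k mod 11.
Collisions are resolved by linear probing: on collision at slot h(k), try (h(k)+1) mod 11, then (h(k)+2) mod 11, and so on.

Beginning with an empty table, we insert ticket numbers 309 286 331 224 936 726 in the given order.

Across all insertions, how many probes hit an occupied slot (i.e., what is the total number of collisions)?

8

Insert 309: h=1, slot 1 empty -> index 1.
Insert 286: h=0, slot 0 empty -> index 0.
Insert 331: h=1, slot 1 occupied -> index 2.
Insert 224: h=4, slot 4 empty -> index 4.
Insert 936: h=1, slots 1,2 occupied -> index 3.
Insert 726: h=0, slots 0,1,2,3,4 occupied -> index 5.
Table: [286, 309, 331, 936, 224, 726, ., ., ., ., .]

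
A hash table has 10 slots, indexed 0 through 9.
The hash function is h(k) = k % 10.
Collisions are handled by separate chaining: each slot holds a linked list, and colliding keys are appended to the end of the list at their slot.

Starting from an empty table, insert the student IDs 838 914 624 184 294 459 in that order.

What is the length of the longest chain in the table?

Insert 838: h=8, bucket 8 empty -> new chain.
Insert 914: h=4, bucket 4 empty -> new chain.
Insert 624: h=4, bucket 4 nonempty -> append to chain.
Insert 184: h=4, bucket 4 nonempty -> append to chain.
Insert 294: h=4, bucket 4 nonempty -> append to chain.
Insert 459: h=9, bucket 9 empty -> new chain.
Final buckets:
0: _
1: _
2: _
3: _
4: 914 -> 624 -> 184 -> 294
5: _
6: _
7: _
8: 838
9: 459

4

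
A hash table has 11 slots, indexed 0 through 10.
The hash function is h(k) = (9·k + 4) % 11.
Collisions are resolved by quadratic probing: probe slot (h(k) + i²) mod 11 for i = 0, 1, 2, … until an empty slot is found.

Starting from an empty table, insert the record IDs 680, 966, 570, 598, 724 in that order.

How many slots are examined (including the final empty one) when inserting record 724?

4

680 hashes to 8; slot 8 is free => place at 8.
966 hashes to 8; 8 taken => place at 9.
570 hashes to 8; 8,9 taken => place at 1.
598 hashes to 7; slot 7 is free => place at 7.
724 hashes to 8; 8,9,1 taken => place at 6.
Table: [-, 570, -, -, -, -, 724, 598, 680, 966, -]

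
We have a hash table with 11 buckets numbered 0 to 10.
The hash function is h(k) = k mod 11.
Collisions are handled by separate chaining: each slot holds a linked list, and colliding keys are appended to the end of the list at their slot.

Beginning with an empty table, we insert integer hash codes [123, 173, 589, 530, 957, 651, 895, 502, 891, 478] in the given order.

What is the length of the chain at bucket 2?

Insert 123: h=2, bucket 2 empty → new chain.
Insert 173: h=8, bucket 8 empty → new chain.
Insert 589: h=6, bucket 6 empty → new chain.
Insert 530: h=2, bucket 2 nonempty → append to chain.
Insert 957: h=0, bucket 0 empty → new chain.
Insert 651: h=2, bucket 2 nonempty → append to chain.
Insert 895: h=4, bucket 4 empty → new chain.
Insert 502: h=7, bucket 7 empty → new chain.
Insert 891: h=0, bucket 0 nonempty → append to chain.
Insert 478: h=5, bucket 5 empty → new chain.
Final buckets:
0: 957 -> 891
1: —
2: 123 -> 530 -> 651
3: —
4: 895
5: 478
6: 589
7: 502
8: 173
9: —
10: —

3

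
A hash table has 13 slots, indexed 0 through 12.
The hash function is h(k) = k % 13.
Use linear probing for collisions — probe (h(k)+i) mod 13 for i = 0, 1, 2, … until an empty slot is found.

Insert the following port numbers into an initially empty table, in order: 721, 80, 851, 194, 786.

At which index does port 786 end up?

721: h=6 => slot 6
80: h=2 => slot 2
851: h=6, probe 6,7 => slot 7
194: h=12 => slot 12
786: h=6, probe 6,7,8 => slot 8
Table: [—, —, 80, —, —, —, 721, 851, 786, —, —, —, 194]

8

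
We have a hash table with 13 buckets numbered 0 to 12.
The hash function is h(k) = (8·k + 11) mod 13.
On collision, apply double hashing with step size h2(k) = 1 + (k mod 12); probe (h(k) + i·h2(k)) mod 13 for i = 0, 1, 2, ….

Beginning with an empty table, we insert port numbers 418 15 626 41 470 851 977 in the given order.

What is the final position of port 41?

418 hashes to 1; slot 1 is free → place at 1.
15 hashes to 1, h2=4; 1 taken → place at 5.
626 hashes to 1, h2=3; 1 taken → place at 4.
41 hashes to 1, h2=6; 1 taken → place at 7.
470 hashes to 1, h2=3; 1,4,7 taken → place at 10.
851 hashes to 7, h2=12; 7 taken → place at 6.
977 hashes to 1, h2=6; 1,7 taken → place at 0.
Table: [977, 418, -, -, 626, 15, 851, 41, -, -, 470, -, -]

7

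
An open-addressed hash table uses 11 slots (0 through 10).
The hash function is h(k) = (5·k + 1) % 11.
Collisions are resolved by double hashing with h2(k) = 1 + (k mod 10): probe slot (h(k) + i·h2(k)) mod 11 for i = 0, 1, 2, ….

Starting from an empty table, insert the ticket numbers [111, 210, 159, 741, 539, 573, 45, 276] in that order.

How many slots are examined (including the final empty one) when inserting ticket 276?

3

111 hashes to 6; slot 6 is free → place at 6.
210 hashes to 6, h2=1; 6 taken → place at 7.
159 hashes to 4; slot 4 is free → place at 4.
741 hashes to 10; slot 10 is free → place at 10.
539 hashes to 1; slot 1 is free → place at 1.
573 hashes to 6, h2=4; 6,10 taken → place at 3.
45 hashes to 6, h2=6; 6,1,7 taken → place at 2.
276 hashes to 6, h2=7; 6,2 taken → place at 9.
Table: [-, 539, 45, 573, 159, -, 111, 210, -, 276, 741]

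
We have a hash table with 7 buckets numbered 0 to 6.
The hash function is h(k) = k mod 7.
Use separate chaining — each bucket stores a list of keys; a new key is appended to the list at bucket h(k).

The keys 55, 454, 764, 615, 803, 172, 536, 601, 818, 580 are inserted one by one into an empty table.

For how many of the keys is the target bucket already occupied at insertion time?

Insert 55: h=6, bucket 6 empty → new chain.
Insert 454: h=6, bucket 6 nonempty → append to chain.
Insert 764: h=1, bucket 1 empty → new chain.
Insert 615: h=6, bucket 6 nonempty → append to chain.
Insert 803: h=5, bucket 5 empty → new chain.
Insert 172: h=4, bucket 4 empty → new chain.
Insert 536: h=4, bucket 4 nonempty → append to chain.
Insert 601: h=6, bucket 6 nonempty → append to chain.
Insert 818: h=6, bucket 6 nonempty → append to chain.
Insert 580: h=6, bucket 6 nonempty → append to chain.
Final buckets:
0: .
1: 764
2: .
3: .
4: 172 -> 536
5: 803
6: 55 -> 454 -> 615 -> 601 -> 818 -> 580

6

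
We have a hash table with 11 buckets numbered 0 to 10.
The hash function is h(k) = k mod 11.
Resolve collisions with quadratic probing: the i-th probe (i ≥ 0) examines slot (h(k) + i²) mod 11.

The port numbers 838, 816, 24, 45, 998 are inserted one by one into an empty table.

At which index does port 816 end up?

3

838 hashes to 2; slot 2 is free → place at 2.
816 hashes to 2; 2 taken → place at 3.
24 hashes to 2; 2,3 taken → place at 6.
45 hashes to 1; slot 1 is free → place at 1.
998 hashes to 8; slot 8 is free → place at 8.
Table: [., 45, 838, 816, ., ., 24, ., 998, ., .]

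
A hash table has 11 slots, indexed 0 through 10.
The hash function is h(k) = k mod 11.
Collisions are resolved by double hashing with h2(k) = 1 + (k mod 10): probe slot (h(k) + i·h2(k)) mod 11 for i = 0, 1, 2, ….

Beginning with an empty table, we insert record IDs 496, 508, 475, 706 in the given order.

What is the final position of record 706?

9

Insert 496: h=1, slot 1 empty → index 1.
Insert 508: h=2, slot 2 empty → index 2.
Insert 475: h=2, h2=6, slot 2 occupied → index 8.
Insert 706: h=2, h2=7, slot 2 occupied → index 9.
Table: [-, 496, 508, -, -, -, -, -, 475, 706, -]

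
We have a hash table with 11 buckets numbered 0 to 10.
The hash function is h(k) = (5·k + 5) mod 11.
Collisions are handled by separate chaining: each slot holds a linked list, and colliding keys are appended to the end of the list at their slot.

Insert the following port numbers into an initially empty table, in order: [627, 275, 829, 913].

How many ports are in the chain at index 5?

3

627 → bucket 5
275 → bucket 5 (collision)
829 → bucket 3
913 → bucket 5 (collision)
Final buckets:
0: _
1: _
2: _
3: 829
4: _
5: 627 -> 275 -> 913
6: _
7: _
8: _
9: _
10: _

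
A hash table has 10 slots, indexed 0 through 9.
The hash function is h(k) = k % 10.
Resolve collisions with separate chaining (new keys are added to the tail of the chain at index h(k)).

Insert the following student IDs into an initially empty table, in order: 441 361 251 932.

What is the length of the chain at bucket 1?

Insert 441: h=1, bucket 1 empty → new chain.
Insert 361: h=1, bucket 1 nonempty → append to chain.
Insert 251: h=1, bucket 1 nonempty → append to chain.
Insert 932: h=2, bucket 2 empty → new chain.
Final buckets:
0: —
1: 441 -> 361 -> 251
2: 932
3: —
4: —
5: —
6: —
7: —
8: —
9: —

3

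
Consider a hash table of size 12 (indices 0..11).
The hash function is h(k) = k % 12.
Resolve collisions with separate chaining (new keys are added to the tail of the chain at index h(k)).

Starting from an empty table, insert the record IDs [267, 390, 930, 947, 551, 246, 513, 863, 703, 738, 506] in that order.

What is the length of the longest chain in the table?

4

Insert 267: h=3, bucket 3 empty -> new chain.
Insert 390: h=6, bucket 6 empty -> new chain.
Insert 930: h=6, bucket 6 nonempty -> append to chain.
Insert 947: h=11, bucket 11 empty -> new chain.
Insert 551: h=11, bucket 11 nonempty -> append to chain.
Insert 246: h=6, bucket 6 nonempty -> append to chain.
Insert 513: h=9, bucket 9 empty -> new chain.
Insert 863: h=11, bucket 11 nonempty -> append to chain.
Insert 703: h=7, bucket 7 empty -> new chain.
Insert 738: h=6, bucket 6 nonempty -> append to chain.
Insert 506: h=2, bucket 2 empty -> new chain.
Final buckets:
0: —
1: —
2: 506
3: 267
4: —
5: —
6: 390 -> 930 -> 246 -> 738
7: 703
8: —
9: 513
10: —
11: 947 -> 551 -> 863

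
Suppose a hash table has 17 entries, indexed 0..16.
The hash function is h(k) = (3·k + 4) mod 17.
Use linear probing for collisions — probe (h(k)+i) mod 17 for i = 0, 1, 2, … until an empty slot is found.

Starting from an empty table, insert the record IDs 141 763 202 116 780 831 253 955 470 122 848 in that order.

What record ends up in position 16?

141: h=2 -> slot 2
763: h=15 -> slot 15
202: h=15, probe 15,16 -> slot 16
116: h=12 -> slot 12
780: h=15, probe 15,16,0 -> slot 0
831: h=15, probe 15,16,0,1 -> slot 1
253: h=15, probe 15,16,0,1,2,3 -> slot 3
955: h=13 -> slot 13
470: h=3, probe 3,4 -> slot 4
122: h=13, probe 13,14 -> slot 14
848: h=15, probe 15,16,0,1,2,3,4,5 -> slot 5
Table: [780, 831, 141, 253, 470, 848, —, —, —, —, —, —, 116, 955, 122, 763, 202]

202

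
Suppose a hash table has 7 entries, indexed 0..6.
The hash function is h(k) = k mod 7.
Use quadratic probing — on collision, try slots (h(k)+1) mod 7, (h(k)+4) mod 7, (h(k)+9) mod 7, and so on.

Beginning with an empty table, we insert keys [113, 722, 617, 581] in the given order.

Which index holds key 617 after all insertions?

113: h=1 → slot 1
722: h=1, probe 1,2 → slot 2
617: h=1, probe 1,2,5 → slot 5
581: h=0 → slot 0
Table: [581, 113, 722, —, —, 617, —]

5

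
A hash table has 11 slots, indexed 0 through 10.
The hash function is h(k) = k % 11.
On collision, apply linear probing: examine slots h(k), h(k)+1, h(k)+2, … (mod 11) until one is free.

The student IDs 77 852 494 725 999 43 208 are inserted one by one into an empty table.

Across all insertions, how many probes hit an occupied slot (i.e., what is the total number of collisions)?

77: h=0 -> slot 0
852: h=5 -> slot 5
494: h=10 -> slot 10
725: h=10, probe 10,0,1 -> slot 1
999: h=9 -> slot 9
43: h=10, probe 10,0,1,2 -> slot 2
208: h=10, probe 10,0,1,2,3 -> slot 3
Table: [77, 725, 43, 208, —, 852, —, —, —, 999, 494]

9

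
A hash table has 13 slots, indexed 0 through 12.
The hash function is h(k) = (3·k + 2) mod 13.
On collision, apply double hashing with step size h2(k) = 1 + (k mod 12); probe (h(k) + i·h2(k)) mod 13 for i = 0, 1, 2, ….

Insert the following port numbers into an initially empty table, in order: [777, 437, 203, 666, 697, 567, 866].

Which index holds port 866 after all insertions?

777: h=6 => slot 6
437: h=0 => slot 0
203: h=0, h2=12, probe 0,12 => slot 12
666: h=11 => slot 11
697: h=0, h2=2, probe 0,2 => slot 2
567: h=0, h2=4, probe 0,4 => slot 4
866: h=0, h2=3, probe 0,3 => slot 3
Table: [437, ., 697, 866, 567, ., 777, ., ., ., ., 666, 203]

3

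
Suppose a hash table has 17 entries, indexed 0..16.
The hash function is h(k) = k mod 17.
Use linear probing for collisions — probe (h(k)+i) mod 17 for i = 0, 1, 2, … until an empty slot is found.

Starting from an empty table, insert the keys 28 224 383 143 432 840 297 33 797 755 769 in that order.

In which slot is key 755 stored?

28 hashes to 11; slot 11 is free => place at 11.
224 hashes to 3; slot 3 is free => place at 3.
383 hashes to 9; slot 9 is free => place at 9.
143 hashes to 7; slot 7 is free => place at 7.
432 hashes to 7; 7 taken => place at 8.
840 hashes to 7; 7,8,9 taken => place at 10.
297 hashes to 8; 8,9,10,11 taken => place at 12.
33 hashes to 16; slot 16 is free => place at 16.
797 hashes to 15; slot 15 is free => place at 15.
755 hashes to 7; 7,8,9,10,11,12 taken => place at 13.
769 hashes to 4; slot 4 is free => place at 4.
Table: [., ., ., 224, 769, ., ., 143, 432, 383, 840, 28, 297, 755, ., 797, 33]

13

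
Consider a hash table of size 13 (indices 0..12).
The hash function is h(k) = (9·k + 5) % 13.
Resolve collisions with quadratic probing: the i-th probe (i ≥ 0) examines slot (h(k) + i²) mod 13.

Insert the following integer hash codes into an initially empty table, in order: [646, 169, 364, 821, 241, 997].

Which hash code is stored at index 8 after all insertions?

646

646 hashes to 8; slot 8 is free => place at 8.
169 hashes to 5; slot 5 is free => place at 5.
364 hashes to 5; 5 taken => place at 6.
821 hashes to 10; slot 10 is free => place at 10.
241 hashes to 3; slot 3 is free => place at 3.
997 hashes to 8; 8 taken => place at 9.
Table: [., ., ., 241, ., 169, 364, ., 646, 997, 821, ., .]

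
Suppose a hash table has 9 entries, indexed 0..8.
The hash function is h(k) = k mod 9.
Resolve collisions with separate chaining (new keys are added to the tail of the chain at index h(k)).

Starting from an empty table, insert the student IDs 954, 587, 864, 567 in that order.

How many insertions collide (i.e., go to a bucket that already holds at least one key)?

2

Insert 954: h=0, bucket 0 empty → new chain.
Insert 587: h=2, bucket 2 empty → new chain.
Insert 864: h=0, bucket 0 nonempty → append to chain.
Insert 567: h=0, bucket 0 nonempty → append to chain.
Final buckets:
0: 954 -> 864 -> 567
1: ∅
2: 587
3: ∅
4: ∅
5: ∅
6: ∅
7: ∅
8: ∅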